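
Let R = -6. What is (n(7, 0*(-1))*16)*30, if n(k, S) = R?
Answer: -2880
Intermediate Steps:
n(k, S) = -6
(n(7, 0*(-1))*16)*30 = -6*16*30 = -96*30 = -2880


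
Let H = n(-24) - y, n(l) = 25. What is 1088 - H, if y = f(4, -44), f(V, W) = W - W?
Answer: 1063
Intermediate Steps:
f(V, W) = 0
y = 0
H = 25 (H = 25 - 1*0 = 25 + 0 = 25)
1088 - H = 1088 - 1*25 = 1088 - 25 = 1063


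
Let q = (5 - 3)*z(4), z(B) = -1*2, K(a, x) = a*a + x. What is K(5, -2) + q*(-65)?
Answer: 283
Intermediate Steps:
K(a, x) = x + a**2 (K(a, x) = a**2 + x = x + a**2)
z(B) = -2
q = -4 (q = (5 - 3)*(-2) = 2*(-2) = -4)
K(5, -2) + q*(-65) = (-2 + 5**2) - 4*(-65) = (-2 + 25) + 260 = 23 + 260 = 283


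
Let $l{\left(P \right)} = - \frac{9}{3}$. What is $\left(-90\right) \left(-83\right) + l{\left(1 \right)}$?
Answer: $7467$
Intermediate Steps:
$l{\left(P \right)} = -3$ ($l{\left(P \right)} = \left(-9\right) \frac{1}{3} = -3$)
$\left(-90\right) \left(-83\right) + l{\left(1 \right)} = \left(-90\right) \left(-83\right) - 3 = 7470 - 3 = 7467$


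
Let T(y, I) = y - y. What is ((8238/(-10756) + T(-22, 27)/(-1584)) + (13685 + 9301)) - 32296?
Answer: -50073299/5378 ≈ -9310.8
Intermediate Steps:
T(y, I) = 0
((8238/(-10756) + T(-22, 27)/(-1584)) + (13685 + 9301)) - 32296 = ((8238/(-10756) + 0/(-1584)) + (13685 + 9301)) - 32296 = ((8238*(-1/10756) + 0*(-1/1584)) + 22986) - 32296 = ((-4119/5378 + 0) + 22986) - 32296 = (-4119/5378 + 22986) - 32296 = 123614589/5378 - 32296 = -50073299/5378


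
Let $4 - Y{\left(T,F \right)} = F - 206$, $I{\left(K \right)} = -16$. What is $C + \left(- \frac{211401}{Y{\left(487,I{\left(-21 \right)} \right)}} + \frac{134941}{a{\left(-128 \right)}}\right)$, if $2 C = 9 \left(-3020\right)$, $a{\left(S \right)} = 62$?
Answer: $- \frac{43258319}{3503} \approx -12349.0$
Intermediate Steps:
$C = -13590$ ($C = \frac{9 \left(-3020\right)}{2} = \frac{1}{2} \left(-27180\right) = -13590$)
$Y{\left(T,F \right)} = 210 - F$ ($Y{\left(T,F \right)} = 4 - \left(F - 206\right) = 4 - \left(-206 + F\right) = 210 - F$)
$C + \left(- \frac{211401}{Y{\left(487,I{\left(-21 \right)} \right)}} + \frac{134941}{a{\left(-128 \right)}}\right) = -13590 + \left(- \frac{211401}{210 - -16} + \frac{134941}{62}\right) = -13590 + \left(- \frac{211401}{210 + 16} + 134941 \cdot \frac{1}{62}\right) = -13590 + \left(- \frac{211401}{226} + \frac{134941}{62}\right) = -13590 + \frac{4347451}{3503} = - \frac{43258319}{3503}$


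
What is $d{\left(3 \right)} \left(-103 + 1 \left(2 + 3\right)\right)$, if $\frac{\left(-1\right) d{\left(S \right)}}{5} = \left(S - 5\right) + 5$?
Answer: $1470$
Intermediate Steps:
$d{\left(S \right)} = - 5 S$ ($d{\left(S \right)} = - 5 \left(\left(S - 5\right) + 5\right) = - 5 \left(\left(-5 + S\right) + 5\right) = - 5 S$)
$d{\left(3 \right)} \left(-103 + 1 \left(2 + 3\right)\right) = \left(-5\right) 3 \left(-103 + 1 \left(2 + 3\right)\right) = - 15 \left(-103 + 1 \cdot 5\right) = - 15 \left(-103 + 5\right) = \left(-15\right) \left(-98\right) = 1470$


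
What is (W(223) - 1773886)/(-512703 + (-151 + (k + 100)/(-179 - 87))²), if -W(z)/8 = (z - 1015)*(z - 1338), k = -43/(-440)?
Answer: 121073325159001600/6709296057375911 ≈ 18.046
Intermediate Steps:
k = 43/440 (k = -43*(-1/440) = 43/440 ≈ 0.097727)
W(z) = -8*(-1338 + z)*(-1015 + z) (W(z) = -8*(z - 1015)*(z - 1338) = -8*(-1015 + z)*(-1338 + z) = -8*(-1338 + z)*(-1015 + z))
(W(223) - 1773886)/(-512703 + (-151 + (k + 100)/(-179 - 87))²) = ((-10864560 - 8*223² + 18824*223) - 1773886)/(-512703 + (-151 + (43/440 + 100)/(-179 - 87))²) = ((-10864560 - 8*49729 + 4197752) - 1773886)/(-512703 + (-151 + (44043/440)/(-266))²) = ((-10864560 - 397832 + 4197752) - 1773886)/(-512703 + (-151 + (44043/440)*(-1/266))²) = (-7064640 - 1773886)/(-512703 + (-151 - 44043/117040)²) = -8838526/(-512703 + (-17717083/117040)²) = -8838526/(-512703 + 313895030028889/13698361600) = -8838526/(-6709296057375911/13698361600) = -8838526*(-13698361600/6709296057375911) = 121073325159001600/6709296057375911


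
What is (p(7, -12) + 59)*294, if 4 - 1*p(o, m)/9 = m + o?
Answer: 41160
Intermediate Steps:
p(o, m) = 36 - 9*m - 9*o (p(o, m) = 36 - 9*(m + o) = 36 + (-9*m - 9*o) = 36 - 9*m - 9*o)
(p(7, -12) + 59)*294 = ((36 - 9*(-12) - 9*7) + 59)*294 = ((36 + 108 - 63) + 59)*294 = (81 + 59)*294 = 140*294 = 41160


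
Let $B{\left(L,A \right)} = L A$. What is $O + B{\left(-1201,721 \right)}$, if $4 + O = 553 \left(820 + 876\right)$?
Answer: $71963$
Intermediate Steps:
$B{\left(L,A \right)} = A L$
$O = 937884$ ($O = -4 + 553 \left(820 + 876\right) = -4 + 553 \cdot 1696 = -4 + 937888 = 937884$)
$O + B{\left(-1201,721 \right)} = 937884 + 721 \left(-1201\right) = 937884 - 865921 = 71963$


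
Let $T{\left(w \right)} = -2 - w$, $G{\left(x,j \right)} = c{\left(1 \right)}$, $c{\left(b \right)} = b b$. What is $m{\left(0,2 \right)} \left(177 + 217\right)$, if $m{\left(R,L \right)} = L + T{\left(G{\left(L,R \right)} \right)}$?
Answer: $-394$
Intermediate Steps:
$c{\left(b \right)} = b^{2}$
$G{\left(x,j \right)} = 1$ ($G{\left(x,j \right)} = 1^{2} = 1$)
$m{\left(R,L \right)} = -3 + L$ ($m{\left(R,L \right)} = L - 3 = -3 + L$)
$m{\left(0,2 \right)} \left(177 + 217\right) = \left(-3 + 2\right) \left(177 + 217\right) = \left(-1\right) 394 = -394$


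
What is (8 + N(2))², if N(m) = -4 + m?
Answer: 36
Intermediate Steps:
(8 + N(2))² = (8 + (-4 + 2))² = (8 - 2)² = 6² = 36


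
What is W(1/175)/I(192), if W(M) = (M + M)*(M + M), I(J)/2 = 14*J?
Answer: 1/41160000 ≈ 2.4295e-8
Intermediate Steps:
I(J) = 28*J (I(J) = 2*(14*J) = 28*J)
W(M) = 4*M**2 (W(M) = (2*M)*(2*M) = 4*M**2)
W(1/175)/I(192) = (4*(1/175)**2)/((28*192)) = (4*(1/175)**2)/5376 = (4*(1/30625))*(1/5376) = (4/30625)*(1/5376) = 1/41160000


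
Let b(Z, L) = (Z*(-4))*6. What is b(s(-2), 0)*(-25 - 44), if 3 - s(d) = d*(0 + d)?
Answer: -1656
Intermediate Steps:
s(d) = 3 - d**2 (s(d) = 3 - d*(0 + d) = 3 - d*d = 3 - d**2)
b(Z, L) = -24*Z (b(Z, L) = -4*Z*6 = -24*Z)
b(s(-2), 0)*(-25 - 44) = (-24*(3 - 1*(-2)**2))*(-25 - 44) = -24*(3 - 1*4)*(-69) = -24*(3 - 4)*(-69) = -24*(-1)*(-69) = 24*(-69) = -1656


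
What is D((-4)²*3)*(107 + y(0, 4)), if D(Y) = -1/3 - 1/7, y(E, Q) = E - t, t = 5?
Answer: -340/7 ≈ -48.571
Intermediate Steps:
y(E, Q) = -5 + E (y(E, Q) = E - 1*5 = E - 5 = -5 + E)
D(Y) = -10/21 (D(Y) = -1*⅓ - 1*⅐ = -⅓ - ⅐ = -10/21)
D((-4)²*3)*(107 + y(0, 4)) = -10*(107 + (-5 + 0))/21 = -10*(107 - 5)/21 = -10/21*102 = -340/7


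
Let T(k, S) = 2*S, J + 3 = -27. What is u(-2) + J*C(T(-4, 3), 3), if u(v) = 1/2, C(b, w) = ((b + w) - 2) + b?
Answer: -779/2 ≈ -389.50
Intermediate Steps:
J = -30 (J = -3 - 27 = -30)
C(b, w) = -2 + w + 2*b (C(b, w) = (-2 + b + w) + b = -2 + w + 2*b)
u(v) = ½
u(-2) + J*C(T(-4, 3), 3) = ½ - 30*(-2 + 3 + 2*(2*3)) = ½ - 30*(-2 + 3 + 2*6) = ½ - 30*(-2 + 3 + 12) = ½ - 30*13 = ½ - 390 = -779/2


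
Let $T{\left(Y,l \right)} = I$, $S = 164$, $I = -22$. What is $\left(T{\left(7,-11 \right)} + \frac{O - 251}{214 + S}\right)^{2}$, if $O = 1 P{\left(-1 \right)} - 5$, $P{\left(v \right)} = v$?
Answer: $\frac{73496329}{142884} \approx 514.38$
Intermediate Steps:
$T{\left(Y,l \right)} = -22$
$O = -6$ ($O = 1 \left(-1\right) - 5 = -1 - 5 = -6$)
$\left(T{\left(7,-11 \right)} + \frac{O - 251}{214 + S}\right)^{2} = \left(-22 + \frac{-6 - 251}{214 + 164}\right)^{2} = \left(-22 - \frac{257}{378}\right)^{2} = \left(- \frac{8573}{378}\right)^{2} = \frac{73496329}{142884}$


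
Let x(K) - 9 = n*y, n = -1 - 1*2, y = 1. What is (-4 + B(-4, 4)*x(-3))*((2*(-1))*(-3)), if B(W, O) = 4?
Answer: 120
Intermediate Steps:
n = -3 (n = -1 - 2 = -3)
x(K) = 6 (x(K) = 9 - 3*1 = 9 - 3 = 6)
(-4 + B(-4, 4)*x(-3))*((2*(-1))*(-3)) = (-4 + 4*6)*((2*(-1))*(-3)) = (-4 + 24)*(-2*(-3)) = 20*6 = 120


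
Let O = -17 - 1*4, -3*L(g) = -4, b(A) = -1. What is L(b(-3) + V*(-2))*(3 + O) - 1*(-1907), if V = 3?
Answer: 1883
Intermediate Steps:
L(g) = 4/3 (L(g) = -1/3*(-4) = 4/3)
O = -21 (O = -17 - 4 = -21)
L(b(-3) + V*(-2))*(3 + O) - 1*(-1907) = 4*(3 - 21)/3 - 1*(-1907) = (4/3)*(-18) + 1907 = -24 + 1907 = 1883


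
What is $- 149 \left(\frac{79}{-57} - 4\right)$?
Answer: $\frac{45743}{57} \approx 802.51$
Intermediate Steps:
$- 149 \left(\frac{79}{-57} - 4\right) = - 149 \left(79 \left(- \frac{1}{57}\right) - 4\right) = - 149 \left(- \frac{79}{57} - 4\right) = \left(-149\right) \left(- \frac{307}{57}\right) = \frac{45743}{57}$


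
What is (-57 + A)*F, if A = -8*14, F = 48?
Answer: -8112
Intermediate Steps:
A = -112 (A = -1*112 = -112)
(-57 + A)*F = (-57 - 112)*48 = -169*48 = -8112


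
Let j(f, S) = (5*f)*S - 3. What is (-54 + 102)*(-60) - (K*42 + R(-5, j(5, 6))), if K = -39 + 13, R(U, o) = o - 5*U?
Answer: -1960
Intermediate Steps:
j(f, S) = -3 + 5*S*f (j(f, S) = 5*S*f - 3 = -3 + 5*S*f)
K = -26
(-54 + 102)*(-60) - (K*42 + R(-5, j(5, 6))) = (-54 + 102)*(-60) - (-26*42 + ((-3 + 5*6*5) - 5*(-5))) = 48*(-60) - (-1092 + ((-3 + 150) + 25)) = -2880 - (-1092 + (147 + 25)) = -2880 - (-1092 + 172) = -2880 - 1*(-920) = -2880 + 920 = -1960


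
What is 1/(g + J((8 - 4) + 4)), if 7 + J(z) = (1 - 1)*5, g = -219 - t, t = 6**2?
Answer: -1/262 ≈ -0.0038168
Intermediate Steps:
t = 36
g = -255 (g = -219 - 1*36 = -219 - 36 = -255)
J(z) = -7 (J(z) = -7 + (1 - 1)*5 = -7 + 0*5 = -7 + 0 = -7)
1/(g + J((8 - 4) + 4)) = 1/(-255 - 7) = 1/(-262) = -1/262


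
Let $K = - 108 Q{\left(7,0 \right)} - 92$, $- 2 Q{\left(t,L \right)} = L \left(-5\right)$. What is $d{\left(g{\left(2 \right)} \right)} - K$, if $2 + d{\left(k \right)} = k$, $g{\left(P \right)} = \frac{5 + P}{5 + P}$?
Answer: $91$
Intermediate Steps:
$Q{\left(t,L \right)} = \frac{5 L}{2}$ ($Q{\left(t,L \right)} = - \frac{L \left(-5\right)}{2} = - \frac{\left(-5\right) L}{2} = \frac{5 L}{2}$)
$g{\left(P \right)} = 1$
$K = -92$ ($K = - 108 \cdot \frac{5}{2} \cdot 0 - 92 = \left(-108\right) 0 - 92 = 0 - 92 = -92$)
$d{\left(k \right)} = -2 + k$
$d{\left(g{\left(2 \right)} \right)} - K = \left(-2 + 1\right) - -92 = -1 + 92 = 91$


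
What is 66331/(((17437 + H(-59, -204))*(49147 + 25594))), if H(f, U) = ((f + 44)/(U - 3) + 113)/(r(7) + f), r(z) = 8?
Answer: 233418789/4585584647741 ≈ 5.0903e-5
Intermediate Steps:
H(f, U) = (113 + (44 + f)/(-3 + U))/(8 + f) (H(f, U) = ((f + 44)/(U - 3) + 113)/(8 + f) = ((44 + f)/(-3 + U) + 113)/(8 + f) = (113 + (44 + f)/(-3 + U))/(8 + f))
66331/(((17437 + H(-59, -204))*(49147 + 25594))) = 66331/(((17437 + (-295 - 59 + 113*(-204))/(-24 - 3*(-59) + 8*(-204) - 204*(-59)))*(49147 + 25594))) = 66331/(((17437 + (-295 - 59 - 23052)/(-24 + 177 - 1632 + 12036))*74741)) = 66331/(((17437 - 23406/10557)*74741)) = 66331/(((17437 + (1/10557)*(-23406))*74741)) = 66331/(((17437 - 7802/3519)*74741)) = 66331/(((61353001/3519)*74741)) = 66331/(4585584647741/3519) = 66331*(3519/4585584647741) = 233418789/4585584647741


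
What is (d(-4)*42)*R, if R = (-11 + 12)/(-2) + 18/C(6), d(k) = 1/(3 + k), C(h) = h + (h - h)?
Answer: -105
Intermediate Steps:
C(h) = h (C(h) = h + 0 = h)
R = 5/2 (R = (-11 + 12)/(-2) + 18/6 = 1*(-1/2) + 18*(1/6) = -1/2 + 3 = 5/2 ≈ 2.5000)
(d(-4)*42)*R = (42/(3 - 4))*(5/2) = (42/(-1))*(5/2) = -1*42*(5/2) = -42*5/2 = -105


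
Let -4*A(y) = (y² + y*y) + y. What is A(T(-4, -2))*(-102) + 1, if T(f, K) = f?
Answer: 715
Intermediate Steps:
A(y) = -y²/2 - y/4 (A(y) = -((y² + y*y) + y)/4 = -((y² + y²) + y)/4 = -(2*y² + y)/4 = -(y + 2*y²)/4 = -y²/2 - y/4)
A(T(-4, -2))*(-102) + 1 = -¼*(-4)*(1 + 2*(-4))*(-102) + 1 = -¼*(-4)*(1 - 8)*(-102) + 1 = -¼*(-4)*(-7)*(-102) + 1 = -7*(-102) + 1 = 714 + 1 = 715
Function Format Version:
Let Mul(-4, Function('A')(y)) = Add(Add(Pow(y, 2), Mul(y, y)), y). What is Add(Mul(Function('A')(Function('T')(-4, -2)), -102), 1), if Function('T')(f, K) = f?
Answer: 715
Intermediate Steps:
Function('A')(y) = Add(Mul(Rational(-1, 2), Pow(y, 2)), Mul(Rational(-1, 4), y)) (Function('A')(y) = Mul(Rational(-1, 4), Add(Add(Pow(y, 2), Mul(y, y)), y)) = Mul(Rational(-1, 4), Add(Add(Pow(y, 2), Pow(y, 2)), y)) = Mul(Rational(-1, 4), Add(Mul(2, Pow(y, 2)), y)) = Mul(Rational(-1, 4), Add(y, Mul(2, Pow(y, 2)))) = Add(Mul(Rational(-1, 2), Pow(y, 2)), Mul(Rational(-1, 4), y)))
Add(Mul(Function('A')(Function('T')(-4, -2)), -102), 1) = Add(Mul(Mul(Rational(-1, 4), -4, Add(1, Mul(2, -4))), -102), 1) = Add(Mul(Mul(Rational(-1, 4), -4, Add(1, -8)), -102), 1) = Add(Mul(Mul(Rational(-1, 4), -4, -7), -102), 1) = Add(Mul(-7, -102), 1) = Add(714, 1) = 715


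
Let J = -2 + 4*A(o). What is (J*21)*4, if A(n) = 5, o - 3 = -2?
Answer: 1512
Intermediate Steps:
o = 1 (o = 3 - 2 = 1)
J = 18 (J = -2 + 4*5 = -2 + 20 = 18)
(J*21)*4 = (18*21)*4 = 378*4 = 1512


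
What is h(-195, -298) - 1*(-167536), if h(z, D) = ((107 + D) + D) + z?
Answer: 166852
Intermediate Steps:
h(z, D) = 107 + z + 2*D (h(z, D) = (107 + 2*D) + z = 107 + z + 2*D)
h(-195, -298) - 1*(-167536) = (107 - 195 + 2*(-298)) - 1*(-167536) = (107 - 195 - 596) + 167536 = -684 + 167536 = 166852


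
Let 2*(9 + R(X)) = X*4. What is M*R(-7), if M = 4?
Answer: -92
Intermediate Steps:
R(X) = -9 + 2*X (R(X) = -9 + (X*4)/2 = -9 + (4*X)/2 = -9 + 2*X)
M*R(-7) = 4*(-9 + 2*(-7)) = 4*(-9 - 14) = 4*(-23) = -92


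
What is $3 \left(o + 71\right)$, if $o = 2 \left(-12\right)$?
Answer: $141$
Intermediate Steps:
$o = -24$
$3 \left(o + 71\right) = 3 \left(-24 + 71\right) = 3 \cdot 47 = 141$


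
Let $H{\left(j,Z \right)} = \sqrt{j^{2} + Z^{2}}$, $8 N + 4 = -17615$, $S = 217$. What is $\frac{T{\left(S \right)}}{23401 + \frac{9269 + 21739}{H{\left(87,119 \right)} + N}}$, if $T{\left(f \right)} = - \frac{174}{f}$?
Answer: $- \frac{35930691364890}{1047967765319359291} - \frac{345305088 \sqrt{21730}}{36678871786177575185} \approx -3.4287 \cdot 10^{-5}$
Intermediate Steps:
$N = - \frac{17619}{8}$ ($N = - \frac{1}{2} + \frac{1}{8} \left(-17615\right) = - \frac{1}{2} - \frac{17615}{8} = - \frac{17619}{8} \approx -2202.4$)
$H{\left(j,Z \right)} = \sqrt{Z^{2} + j^{2}}$
$\frac{T{\left(S \right)}}{23401 + \frac{9269 + 21739}{H{\left(87,119 \right)} + N}} = \frac{\left(-174\right) \frac{1}{217}}{23401 + \frac{9269 + 21739}{\sqrt{119^{2} + 87^{2}} - \frac{17619}{8}}} = \frac{\left(-174\right) \frac{1}{217}}{23401 + \frac{31008}{\sqrt{14161 + 7569} - \frac{17619}{8}}} = - \frac{174}{217 \left(23401 + \frac{31008}{\sqrt{21730} - \frac{17619}{8}}\right)} = - \frac{174}{217 \left(23401 + \frac{31008}{- \frac{17619}{8} + \sqrt{21730}}\right)}$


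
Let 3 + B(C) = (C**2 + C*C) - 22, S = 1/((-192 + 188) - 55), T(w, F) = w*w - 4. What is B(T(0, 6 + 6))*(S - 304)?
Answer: -125559/59 ≈ -2128.1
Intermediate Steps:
T(w, F) = -4 + w**2 (T(w, F) = w**2 - 4 = -4 + w**2)
S = -1/59 (S = 1/(-4 - 55) = 1/(-59) = -1/59 ≈ -0.016949)
B(C) = -25 + 2*C**2 (B(C) = -3 + ((C**2 + C*C) - 22) = -3 + ((C**2 + C**2) - 22) = -3 + (2*C**2 - 22) = -3 + (-22 + 2*C**2) = -25 + 2*C**2)
B(T(0, 6 + 6))*(S - 304) = (-25 + 2*(-4 + 0**2)**2)*(-1/59 - 304) = (-25 + 2*(-4 + 0)**2)*(-17937/59) = (-25 + 2*(-4)**2)*(-17937/59) = (-25 + 2*16)*(-17937/59) = (-25 + 32)*(-17937/59) = 7*(-17937/59) = -125559/59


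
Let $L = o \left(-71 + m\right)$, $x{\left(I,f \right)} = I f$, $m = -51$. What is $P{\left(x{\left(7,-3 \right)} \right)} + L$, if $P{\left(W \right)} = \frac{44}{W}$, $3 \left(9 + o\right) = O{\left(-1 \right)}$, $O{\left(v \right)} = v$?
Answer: $\frac{7956}{7} \approx 1136.6$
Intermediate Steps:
$o = - \frac{28}{3}$ ($o = -9 + \frac{1}{3} \left(-1\right) = -9 - \frac{1}{3} = - \frac{28}{3} \approx -9.3333$)
$L = \frac{3416}{3}$ ($L = - \frac{28 \left(-71 - 51\right)}{3} = \left(- \frac{28}{3}\right) \left(-122\right) = \frac{3416}{3} \approx 1138.7$)
$P{\left(x{\left(7,-3 \right)} \right)} + L = \frac{44}{7 \left(-3\right)} + \frac{3416}{3} = \frac{44}{-21} + \frac{3416}{3} = 44 \left(- \frac{1}{21}\right) + \frac{3416}{3} = - \frac{44}{21} + \frac{3416}{3} = \frac{7956}{7}$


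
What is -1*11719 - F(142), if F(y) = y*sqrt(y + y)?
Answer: -11719 - 284*sqrt(71) ≈ -14112.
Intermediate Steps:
F(y) = sqrt(2)*y**(3/2) (F(y) = y*sqrt(2*y) = y*(sqrt(2)*sqrt(y)) = sqrt(2)*y**(3/2))
-1*11719 - F(142) = -1*11719 - sqrt(2)*142**(3/2) = -11719 - sqrt(2)*142*sqrt(142) = -11719 - 284*sqrt(71)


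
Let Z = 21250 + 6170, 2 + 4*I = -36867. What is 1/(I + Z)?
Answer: 4/72811 ≈ 5.4937e-5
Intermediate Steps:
I = -36869/4 (I = -½ + (¼)*(-36867) = -½ - 36867/4 = -36869/4 ≈ -9217.3)
Z = 27420
1/(I + Z) = 1/(-36869/4 + 27420) = 1/(72811/4) = 4/72811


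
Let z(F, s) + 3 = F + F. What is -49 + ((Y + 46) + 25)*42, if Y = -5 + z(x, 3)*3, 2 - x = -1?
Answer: 3101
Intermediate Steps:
x = 3 (x = 2 - 1*(-1) = 2 + 1 = 3)
z(F, s) = -3 + 2*F (z(F, s) = -3 + (F + F) = -3 + 2*F)
Y = 4 (Y = -5 + (-3 + 2*3)*3 = -5 + (-3 + 6)*3 = -5 + 3*3 = -5 + 9 = 4)
-49 + ((Y + 46) + 25)*42 = -49 + ((4 + 46) + 25)*42 = -49 + (50 + 25)*42 = -49 + 75*42 = -49 + 3150 = 3101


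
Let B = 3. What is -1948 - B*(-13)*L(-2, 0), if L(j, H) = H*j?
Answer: -1948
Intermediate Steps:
-1948 - B*(-13)*L(-2, 0) = -1948 - 3*(-13)*0*(-2) = -1948 - (-39)*0 = -1948 - 1*0 = -1948 + 0 = -1948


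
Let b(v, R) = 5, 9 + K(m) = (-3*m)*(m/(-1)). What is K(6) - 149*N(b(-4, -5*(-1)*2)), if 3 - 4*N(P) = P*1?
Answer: 347/2 ≈ 173.50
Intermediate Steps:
K(m) = -9 + 3*m² (K(m) = -9 + (-3*m)*(m/(-1)) = -9 + (-3*m)*(m*(-1)) = -9 + (-3*m)*(-m) = -9 + 3*m²)
N(P) = ¾ - P/4
K(6) - 149*N(b(-4, -5*(-1)*2)) = (-9 + 3*6²) - 149*(¾ - ¼*5) = (-9 + 3*36) - 149*(¾ - 5/4) = (-9 + 108) - 149*(-½) = 99 + 149/2 = 347/2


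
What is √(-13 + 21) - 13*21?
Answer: -273 + 2*√2 ≈ -270.17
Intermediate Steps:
√(-13 + 21) - 13*21 = √8 - 273 = 2*√2 - 273 = -273 + 2*√2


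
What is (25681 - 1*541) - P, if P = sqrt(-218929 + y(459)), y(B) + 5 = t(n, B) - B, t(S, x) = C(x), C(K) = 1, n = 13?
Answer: 25140 - 16*I*sqrt(857) ≈ 25140.0 - 468.39*I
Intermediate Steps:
t(S, x) = 1
y(B) = -4 - B (y(B) = -5 + (1 - B) = -4 - B)
P = 16*I*sqrt(857) (P = sqrt(-218929 + (-4 - 1*459)) = sqrt(-218929 + (-4 - 459)) = sqrt(-218929 - 463) = sqrt(-219392) = 16*I*sqrt(857) ≈ 468.39*I)
(25681 - 1*541) - P = (25681 - 1*541) - 16*I*sqrt(857) = (25681 - 541) - 16*I*sqrt(857) = 25140 - 16*I*sqrt(857)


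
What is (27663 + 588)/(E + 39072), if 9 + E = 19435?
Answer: 28251/58498 ≈ 0.48294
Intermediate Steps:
E = 19426 (E = -9 + 19435 = 19426)
(27663 + 588)/(E + 39072) = (27663 + 588)/(19426 + 39072) = 28251/58498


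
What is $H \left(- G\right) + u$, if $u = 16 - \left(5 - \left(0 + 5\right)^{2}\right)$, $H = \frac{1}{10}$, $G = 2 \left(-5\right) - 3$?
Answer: $\frac{373}{10} \approx 37.3$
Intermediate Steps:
$G = -13$ ($G = -10 - 3 = -13$)
$H = \frac{1}{10} \approx 0.1$
$u = 36$ ($u = 16 - \left(5 - 5^{2}\right) = 16 + \left(25 - 5\right) = 16 + 20 = 36$)
$H \left(- G\right) + u = \frac{\left(-1\right) \left(-13\right)}{10} + 36 = \frac{1}{10} \cdot 13 + 36 = \frac{13}{10} + 36 = \frac{373}{10}$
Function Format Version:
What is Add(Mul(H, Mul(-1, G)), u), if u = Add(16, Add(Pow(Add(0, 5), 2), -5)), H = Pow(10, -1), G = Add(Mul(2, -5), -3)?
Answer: Rational(373, 10) ≈ 37.300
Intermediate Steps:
G = -13 (G = Add(-10, -3) = -13)
H = Rational(1, 10) ≈ 0.10000
u = 36 (u = Add(16, Add(Pow(5, 2), -5)) = Add(16, Add(25, -5)) = Add(16, 20) = 36)
Add(Mul(H, Mul(-1, G)), u) = Add(Mul(Rational(1, 10), Mul(-1, -13)), 36) = Add(Mul(Rational(1, 10), 13), 36) = Add(Rational(13, 10), 36) = Rational(373, 10)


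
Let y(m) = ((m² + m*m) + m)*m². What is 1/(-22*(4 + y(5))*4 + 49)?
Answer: -1/121303 ≈ -8.2438e-6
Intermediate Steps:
y(m) = m²*(m + 2*m²) (y(m) = ((m² + m²) + m)*m² = (2*m² + m)*m² = (m + 2*m²)*m² = m²*(m + 2*m²))
1/(-22*(4 + y(5))*4 + 49) = 1/(-22*(4 + 5³*(1 + 2*5))*4 + 49) = 1/(-22*(4 + 125*(1 + 10))*4 + 49) = 1/(-22*(4 + 125*11)*4 + 49) = 1/(-22*(4 + 1375)*4 + 49) = 1/(-30338*4 + 49) = 1/(-22*5516 + 49) = 1/(-121352 + 49) = 1/(-121303) = -1/121303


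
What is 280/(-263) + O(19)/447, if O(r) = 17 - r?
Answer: -125686/117561 ≈ -1.0691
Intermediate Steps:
280/(-263) + O(19)/447 = 280/(-263) + (17 - 1*19)/447 = 280*(-1/263) + (17 - 19)*(1/447) = -280/263 - 2*1/447 = -280/263 - 2/447 = -125686/117561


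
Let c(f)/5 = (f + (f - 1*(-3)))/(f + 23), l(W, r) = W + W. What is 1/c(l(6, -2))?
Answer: 7/27 ≈ 0.25926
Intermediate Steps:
l(W, r) = 2*W
c(f) = 5*(3 + 2*f)/(23 + f) (c(f) = 5*((f + (f - 1*(-3)))/(f + 23)) = 5*((f + (f + 3))/(23 + f)) = 5*((f + (3 + f))/(23 + f)) = 5*((3 + 2*f)/(23 + f)) = 5*(3 + 2*f)/(23 + f))
1/c(l(6, -2)) = 1/(5*(3 + 2*(2*6))/(23 + 2*6)) = 1/(5*(3 + 2*12)/(23 + 12)) = 1/(5*(3 + 24)/35) = 1/(5*(1/35)*27) = 1/(27/7) = 7/27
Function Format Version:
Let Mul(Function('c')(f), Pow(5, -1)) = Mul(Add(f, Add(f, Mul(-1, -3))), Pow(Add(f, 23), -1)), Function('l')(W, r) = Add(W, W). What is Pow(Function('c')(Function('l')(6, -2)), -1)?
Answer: Rational(7, 27) ≈ 0.25926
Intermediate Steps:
Function('l')(W, r) = Mul(2, W)
Function('c')(f) = Mul(5, Pow(Add(23, f), -1), Add(3, Mul(2, f))) (Function('c')(f) = Mul(5, Mul(Add(f, Add(f, Mul(-1, -3))), Pow(Add(f, 23), -1))) = Mul(5, Mul(Add(f, Add(f, 3)), Pow(Add(23, f), -1))) = Mul(5, Mul(Add(f, Add(3, f)), Pow(Add(23, f), -1))) = Mul(5, Mul(Add(3, Mul(2, f)), Pow(Add(23, f), -1))) = Mul(5, Mul(Pow(Add(23, f), -1), Add(3, Mul(2, f)))) = Mul(5, Pow(Add(23, f), -1), Add(3, Mul(2, f))))
Pow(Function('c')(Function('l')(6, -2)), -1) = Pow(Mul(5, Pow(Add(23, Mul(2, 6)), -1), Add(3, Mul(2, Mul(2, 6)))), -1) = Pow(Mul(5, Pow(Add(23, 12), -1), Add(3, Mul(2, 12))), -1) = Pow(Mul(5, Pow(35, -1), Add(3, 24)), -1) = Pow(Mul(5, Rational(1, 35), 27), -1) = Pow(Rational(27, 7), -1) = Rational(7, 27)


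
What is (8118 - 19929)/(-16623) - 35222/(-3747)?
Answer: 69972347/6920709 ≈ 10.111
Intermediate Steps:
(8118 - 19929)/(-16623) - 35222/(-3747) = -11811*(-1/16623) - 35222*(-1/3747) = 3937/5541 + 35222/3747 = 69972347/6920709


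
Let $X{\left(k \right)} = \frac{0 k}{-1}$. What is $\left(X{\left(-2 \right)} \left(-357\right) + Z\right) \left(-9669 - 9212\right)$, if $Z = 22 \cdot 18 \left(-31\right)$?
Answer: $231783156$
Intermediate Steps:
$X{\left(k \right)} = 0$ ($X{\left(k \right)} = 0 \left(-1\right) = 0$)
$Z = -12276$ ($Z = 396 \left(-31\right) = -12276$)
$\left(X{\left(-2 \right)} \left(-357\right) + Z\right) \left(-9669 - 9212\right) = \left(0 \left(-357\right) - 12276\right) \left(-9669 - 9212\right) = \left(0 - 12276\right) \left(-18881\right) = \left(-12276\right) \left(-18881\right) = 231783156$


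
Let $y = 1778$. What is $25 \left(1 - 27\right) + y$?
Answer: $1128$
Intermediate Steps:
$25 \left(1 - 27\right) + y = 25 \left(1 - 27\right) + 1778 = 25 \left(-26\right) + 1778 = -650 + 1778 = 1128$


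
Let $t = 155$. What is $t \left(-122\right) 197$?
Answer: $-3725270$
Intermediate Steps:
$t \left(-122\right) 197 = 155 \left(-122\right) 197 = \left(-18910\right) 197 = -3725270$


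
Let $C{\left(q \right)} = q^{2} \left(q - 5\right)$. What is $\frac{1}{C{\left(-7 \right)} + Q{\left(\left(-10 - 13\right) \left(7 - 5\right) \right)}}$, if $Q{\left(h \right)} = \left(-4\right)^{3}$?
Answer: $- \frac{1}{652} \approx -0.0015337$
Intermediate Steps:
$C{\left(q \right)} = q^{2} \left(-5 + q\right)$
$Q{\left(h \right)} = -64$
$\frac{1}{C{\left(-7 \right)} + Q{\left(\left(-10 - 13\right) \left(7 - 5\right) \right)}} = \frac{1}{\left(-7\right)^{2} \left(-5 - 7\right) - 64} = \frac{1}{49 \left(-12\right) - 64} = \frac{1}{-588 - 64} = \frac{1}{-652} = - \frac{1}{652}$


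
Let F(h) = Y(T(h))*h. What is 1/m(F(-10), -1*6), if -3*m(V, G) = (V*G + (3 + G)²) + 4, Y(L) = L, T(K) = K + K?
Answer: 3/1187 ≈ 0.0025274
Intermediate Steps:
T(K) = 2*K
F(h) = 2*h² (F(h) = (2*h)*h = 2*h²)
m(V, G) = -4/3 - (3 + G)²/3 - G*V/3 (m(V, G) = -((V*G + (3 + G)²) + 4)/3 = -((G*V + (3 + G)²) + 4)/3 = -(((3 + G)² + G*V) + 4)/3 = -(4 + (3 + G)² + G*V)/3 = -4/3 - (3 + G)²/3 - G*V/3)
1/m(F(-10), -1*6) = 1/(-4/3 - (3 - 1*6)²/3 - (-1*6)*2*(-10)²/3) = 1/(-4/3 - (3 - 6)²/3 - ⅓*(-6)*2*100) = 1/(-4/3 - ⅓*(-3)² - ⅓*(-6)*200) = 1/(-4/3 - ⅓*9 + 400) = 1/(-4/3 - 3 + 400) = 1/(1187/3) = 3/1187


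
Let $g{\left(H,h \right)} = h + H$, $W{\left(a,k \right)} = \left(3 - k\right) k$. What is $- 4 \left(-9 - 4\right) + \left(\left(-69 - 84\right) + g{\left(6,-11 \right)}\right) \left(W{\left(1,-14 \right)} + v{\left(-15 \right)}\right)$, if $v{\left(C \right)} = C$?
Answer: $40026$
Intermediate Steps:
$W{\left(a,k \right)} = k \left(3 - k\right)$
$g{\left(H,h \right)} = H + h$
$- 4 \left(-9 - 4\right) + \left(\left(-69 - 84\right) + g{\left(6,-11 \right)}\right) \left(W{\left(1,-14 \right)} + v{\left(-15 \right)}\right) = - 4 \left(-9 - 4\right) + \left(\left(-69 - 84\right) + \left(6 - 11\right)\right) \left(- 14 \left(3 - -14\right) - 15\right) = \left(-4\right) \left(-13\right) + \left(\left(-69 - 84\right) - 5\right) \left(- 14 \left(3 + 14\right) - 15\right) = 52 + \left(-153 - 5\right) \left(\left(-14\right) 17 - 15\right) = 52 - 158 \left(-238 - 15\right) = 52 - -39974 = 52 + 39974 = 40026$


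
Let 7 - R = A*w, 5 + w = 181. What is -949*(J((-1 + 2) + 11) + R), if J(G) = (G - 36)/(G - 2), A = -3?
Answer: -2527187/5 ≈ -5.0544e+5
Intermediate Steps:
w = 176 (w = -5 + 181 = 176)
R = 535 (R = 7 - (-3)*176 = 7 - 1*(-528) = 7 + 528 = 535)
J(G) = (-36 + G)/(-2 + G)
-949*(J((-1 + 2) + 11) + R) = -949*((-36 + ((-1 + 2) + 11))/(-2 + ((-1 + 2) + 11)) + 535) = -949*((-36 + (1 + 11))/(-2 + (1 + 11)) + 535) = -949*((-36 + 12)/(-2 + 12) + 535) = -949*(-24/10 + 535) = -949*((1/10)*(-24) + 535) = -949*(-12/5 + 535) = -949*2663/5 = -2527187/5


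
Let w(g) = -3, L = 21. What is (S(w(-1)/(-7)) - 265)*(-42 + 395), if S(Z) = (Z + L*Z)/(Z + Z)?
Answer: -89662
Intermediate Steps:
S(Z) = 11 (S(Z) = (Z + 21*Z)/(Z + Z) = (22*Z)/((2*Z)) = (22*Z)*(1/(2*Z)) = 11)
(S(w(-1)/(-7)) - 265)*(-42 + 395) = (11 - 265)*(-42 + 395) = -254*353 = -89662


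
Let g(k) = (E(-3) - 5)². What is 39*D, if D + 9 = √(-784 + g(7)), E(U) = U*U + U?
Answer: -351 + 117*I*√87 ≈ -351.0 + 1091.3*I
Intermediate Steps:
E(U) = U + U² (E(U) = U² + U = U + U²)
g(k) = 1 (g(k) = (-3*(1 - 3) - 5)² = (-3*(-2) - 5)² = (6 - 5)² = 1² = 1)
D = -9 + 3*I*√87 (D = -9 + √(-784 + 1) = -9 + √(-783) = -9 + 3*I*√87 ≈ -9.0 + 27.982*I)
39*D = 39*(-9 + 3*I*√87) = -351 + 117*I*√87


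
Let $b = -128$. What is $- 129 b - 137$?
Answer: $16375$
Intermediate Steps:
$- 129 b - 137 = \left(-129\right) \left(-128\right) - 137 = 16512 - 137 = 16375$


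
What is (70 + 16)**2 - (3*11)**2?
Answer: 6307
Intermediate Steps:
(70 + 16)**2 - (3*11)**2 = 86**2 - 1*33**2 = 7396 - 1*1089 = 7396 - 1089 = 6307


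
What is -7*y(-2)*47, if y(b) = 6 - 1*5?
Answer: -329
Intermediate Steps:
y(b) = 1 (y(b) = 6 - 5 = 1)
-7*y(-2)*47 = -7*1*47 = -7*47 = -329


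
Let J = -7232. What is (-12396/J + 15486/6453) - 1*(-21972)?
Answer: 85465282621/3889008 ≈ 21976.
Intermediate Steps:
(-12396/J + 15486/6453) - 1*(-21972) = (-12396/(-7232) + 15486/6453) - 1*(-21972) = (-12396*(-1/7232) + 15486*(1/6453)) + 21972 = (3099/1808 + 5162/2151) + 21972 = 15998845/3889008 + 21972 = 85465282621/3889008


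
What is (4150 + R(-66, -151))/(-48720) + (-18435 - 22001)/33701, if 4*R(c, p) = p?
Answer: -2811505143/2189216960 ≈ -1.2843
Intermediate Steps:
R(c, p) = p/4
(4150 + R(-66, -151))/(-48720) + (-18435 - 22001)/33701 = (4150 + (1/4)*(-151))/(-48720) + (-18435 - 22001)/33701 = (4150 - 151/4)*(-1/48720) - 40436*1/33701 = (16449/4)*(-1/48720) - 40436/33701 = -5483/64960 - 40436/33701 = -2811505143/2189216960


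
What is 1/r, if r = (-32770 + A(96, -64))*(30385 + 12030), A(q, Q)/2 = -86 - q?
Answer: -1/1405378610 ≈ -7.1155e-10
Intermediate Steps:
A(q, Q) = -172 - 2*q (A(q, Q) = 2*(-86 - q) = -172 - 2*q)
r = -1405378610 (r = (-32770 + (-172 - 2*96))*(30385 + 12030) = (-32770 + (-172 - 192))*42415 = (-32770 - 364)*42415 = -33134*42415 = -1405378610)
1/r = 1/(-1405378610) = -1/1405378610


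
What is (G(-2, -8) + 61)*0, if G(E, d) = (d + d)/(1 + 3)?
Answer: 0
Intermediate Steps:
G(E, d) = d/2 (G(E, d) = (2*d)/4 = (2*d)*(¼) = d/2)
(G(-2, -8) + 61)*0 = ((½)*(-8) + 61)*0 = (-4 + 61)*0 = 57*0 = 0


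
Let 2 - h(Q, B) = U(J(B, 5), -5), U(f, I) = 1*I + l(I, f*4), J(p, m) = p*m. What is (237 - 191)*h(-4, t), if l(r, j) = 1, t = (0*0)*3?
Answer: 276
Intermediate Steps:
t = 0 (t = 0*3 = 0)
J(p, m) = m*p
U(f, I) = 1 + I (U(f, I) = 1*I + 1 = I + 1 = 1 + I)
h(Q, B) = 6 (h(Q, B) = 2 - (1 - 5) = 2 - 1*(-4) = 2 + 4 = 6)
(237 - 191)*h(-4, t) = (237 - 191)*6 = 46*6 = 276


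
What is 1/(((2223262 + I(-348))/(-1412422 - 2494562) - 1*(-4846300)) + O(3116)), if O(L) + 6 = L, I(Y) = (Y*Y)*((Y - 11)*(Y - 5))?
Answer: 1953492/9465608954785 ≈ 2.0638e-7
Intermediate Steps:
I(Y) = Y**2*(-11 + Y)*(-5 + Y) (I(Y) = Y**2*((-11 + Y)*(-5 + Y)) = Y**2*(-11 + Y)*(-5 + Y))
O(L) = -6 + L
1/(((2223262 + I(-348))/(-1412422 - 2494562) - 1*(-4846300)) + O(3116)) = 1/(((2223262 + (-348)**2*(55 + (-348)**2 - 16*(-348)))/(-1412422 - 2494562) - 1*(-4846300)) + (-6 + 3116)) = 1/(((2223262 + 121104*(55 + 121104 + 5568))/(-3906984) + 4846300) + 3110) = 1/(((2223262 + 121104*126727)*(-1/3906984) + 4846300) + 3110) = 1/(((2223262 + 15347146608)*(-1/3906984) + 4846300) + 3110) = 1/((15349369870*(-1/3906984) + 4846300) + 3110) = 1/((-7674684935/1953492 + 4846300) + 3110) = 1/(9459533594665/1953492 + 3110) = 1/(9465608954785/1953492) = 1953492/9465608954785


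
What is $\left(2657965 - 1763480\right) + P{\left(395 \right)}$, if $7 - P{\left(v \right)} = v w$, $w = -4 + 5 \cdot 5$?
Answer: $886197$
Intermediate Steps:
$w = 21$ ($w = -4 + 25 = 21$)
$P{\left(v \right)} = 7 - 21 v$ ($P{\left(v \right)} = 7 - v 21 = 7 - 21 v$)
$\left(2657965 - 1763480\right) + P{\left(395 \right)} = \left(2657965 - 1763480\right) + \left(7 - 8295\right) = 894485 + \left(7 - 8295\right) = 894485 - 8288 = 886197$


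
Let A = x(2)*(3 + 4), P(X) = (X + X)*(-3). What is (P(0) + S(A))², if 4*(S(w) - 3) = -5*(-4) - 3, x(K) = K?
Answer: 841/16 ≈ 52.563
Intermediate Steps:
P(X) = -6*X (P(X) = (2*X)*(-3) = -6*X)
A = 14 (A = 2*(3 + 4) = 2*7 = 14)
S(w) = 29/4 (S(w) = 3 + (-5*(-4) - 3)/4 = 3 + (20 - 3)/4 = 3 + (¼)*17 = 3 + 17/4 = 29/4)
(P(0) + S(A))² = (-6*0 + 29/4)² = (0 + 29/4)² = (29/4)² = 841/16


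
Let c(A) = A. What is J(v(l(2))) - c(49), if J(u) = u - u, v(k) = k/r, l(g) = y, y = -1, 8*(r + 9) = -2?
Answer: -49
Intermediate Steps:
r = -37/4 (r = -9 + (1/8)*(-2) = -9 - 1/4 = -37/4 ≈ -9.2500)
l(g) = -1
v(k) = -4*k/37 (v(k) = k/(-37/4) = k*(-4/37) = -4*k/37)
J(u) = 0
J(v(l(2))) - c(49) = 0 - 1*49 = 0 - 49 = -49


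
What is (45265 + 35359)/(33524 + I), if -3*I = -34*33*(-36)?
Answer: 20156/5015 ≈ 4.0191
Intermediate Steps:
I = -13464 (I = -(-34*33)*(-36)/3 = -(-374)*(-36) = -1/3*40392 = -13464)
(45265 + 35359)/(33524 + I) = (45265 + 35359)/(33524 - 13464) = 80624/20060 = 80624*(1/20060) = 20156/5015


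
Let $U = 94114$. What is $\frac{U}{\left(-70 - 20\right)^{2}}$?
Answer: $\frac{47057}{4050} \approx 11.619$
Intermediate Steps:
$\frac{U}{\left(-70 - 20\right)^{2}} = \frac{94114}{\left(-70 - 20\right)^{2}} = \frac{94114}{\left(-90\right)^{2}} = \frac{94114}{8100} = 94114 \cdot \frac{1}{8100} = \frac{47057}{4050}$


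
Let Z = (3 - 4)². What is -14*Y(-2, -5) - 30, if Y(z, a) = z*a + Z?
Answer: -184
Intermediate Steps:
Z = 1 (Z = (-1)² = 1)
Y(z, a) = 1 + a*z (Y(z, a) = z*a + 1 = a*z + 1 = 1 + a*z)
-14*Y(-2, -5) - 30 = -14*(1 - 5*(-2)) - 30 = -14*(1 + 10) - 30 = -14*11 - 30 = -154 - 30 = -184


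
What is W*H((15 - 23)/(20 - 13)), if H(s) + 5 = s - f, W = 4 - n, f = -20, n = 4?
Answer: 0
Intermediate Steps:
W = 0 (W = 4 - 1*4 = 4 - 4 = 0)
H(s) = 15 + s (H(s) = -5 + (s - 1*(-20)) = -5 + (s + 20) = -5 + (20 + s) = 15 + s)
W*H((15 - 23)/(20 - 13)) = 0*(15 + (15 - 23)/(20 - 13)) = 0*(15 - 8/7) = 0*(97/7) = 0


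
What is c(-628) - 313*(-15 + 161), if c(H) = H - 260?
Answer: -46586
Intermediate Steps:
c(H) = -260 + H
c(-628) - 313*(-15 + 161) = (-260 - 628) - 313*(-15 + 161) = -888 - 313*146 = -888 - 1*45698 = -888 - 45698 = -46586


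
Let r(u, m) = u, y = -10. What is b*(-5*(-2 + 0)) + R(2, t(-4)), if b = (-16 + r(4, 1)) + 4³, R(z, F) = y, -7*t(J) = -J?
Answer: 510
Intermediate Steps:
t(J) = J/7 (t(J) = -(-1)*J/7 = J/7)
R(z, F) = -10
b = 52 (b = (-16 + 4) + 4³ = -12 + 64 = 52)
b*(-5*(-2 + 0)) + R(2, t(-4)) = 52*(-5*(-2 + 0)) - 10 = 52*(-5*(-2)) - 10 = 52*10 - 10 = 520 - 10 = 510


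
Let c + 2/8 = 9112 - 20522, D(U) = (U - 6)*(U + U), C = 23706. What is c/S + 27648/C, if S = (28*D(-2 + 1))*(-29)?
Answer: 43318063/19962208 ≈ 2.1700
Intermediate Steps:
D(U) = 2*U*(-6 + U) (D(U) = (-6 + U)*(2*U) = 2*U*(-6 + U))
c = -45641/4 (c = -¼ + (9112 - 20522) = -¼ - 11410 = -45641/4 ≈ -11410.)
S = -11368 (S = (28*(2*(-2 + 1)*(-6 + (-2 + 1))))*(-29) = (28*(2*(-1)*(-6 - 1)))*(-29) = (28*(2*(-1)*(-7)))*(-29) = (28*14)*(-29) = 392*(-29) = -11368)
c/S + 27648/C = -45641/4/(-11368) + 27648/23706 = -45641/4*(-1/11368) + 27648*(1/23706) = 45641/45472 + 512/439 = 43318063/19962208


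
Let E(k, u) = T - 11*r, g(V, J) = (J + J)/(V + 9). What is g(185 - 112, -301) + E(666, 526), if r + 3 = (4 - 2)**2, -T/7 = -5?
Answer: 683/41 ≈ 16.659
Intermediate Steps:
T = 35 (T = -7*(-5) = 35)
g(V, J) = 2*J/(9 + V) (g(V, J) = (2*J)/(9 + V) = 2*J/(9 + V))
r = 1 (r = -3 + (4 - 2)**2 = -3 + 2**2 = -3 + 4 = 1)
E(k, u) = 24 (E(k, u) = 35 - 11*1 = 35 - 11 = 24)
g(185 - 112, -301) + E(666, 526) = 2*(-301)/(9 + (185 - 112)) + 24 = 2*(-301)/(9 + 73) + 24 = 2*(-301)/82 + 24 = 2*(-301)*(1/82) + 24 = -301/41 + 24 = 683/41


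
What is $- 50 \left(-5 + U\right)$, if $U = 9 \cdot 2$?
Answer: $-650$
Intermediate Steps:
$U = 18$
$- 50 \left(-5 + U\right) = - 50 \left(-5 + 18\right) = \left(-50\right) 13 = -650$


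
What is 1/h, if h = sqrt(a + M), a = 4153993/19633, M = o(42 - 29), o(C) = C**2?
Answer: sqrt(146697187010)/7471970 ≈ 0.051260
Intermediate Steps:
M = 169 (M = (42 - 29)**2 = 13**2 = 169)
a = 4153993/19633 (a = 4153993*(1/19633) = 4153993/19633 ≈ 211.58)
h = sqrt(146697187010)/19633 (h = sqrt(4153993/19633 + 169) = sqrt(7471970/19633) = sqrt(146697187010)/19633 ≈ 19.509)
1/h = 1/(sqrt(146697187010)/19633) = sqrt(146697187010)/7471970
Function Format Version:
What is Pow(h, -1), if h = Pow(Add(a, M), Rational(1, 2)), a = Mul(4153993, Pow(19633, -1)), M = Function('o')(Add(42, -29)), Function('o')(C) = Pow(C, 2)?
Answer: Mul(Rational(1, 7471970), Pow(146697187010, Rational(1, 2))) ≈ 0.051260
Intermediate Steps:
M = 169 (M = Pow(Add(42, -29), 2) = Pow(13, 2) = 169)
a = Rational(4153993, 19633) (a = Mul(4153993, Rational(1, 19633)) = Rational(4153993, 19633) ≈ 211.58)
h = Mul(Rational(1, 19633), Pow(146697187010, Rational(1, 2))) (h = Pow(Add(Rational(4153993, 19633), 169), Rational(1, 2)) = Pow(Rational(7471970, 19633), Rational(1, 2)) = Mul(Rational(1, 19633), Pow(146697187010, Rational(1, 2))) ≈ 19.509)
Pow(h, -1) = Pow(Mul(Rational(1, 19633), Pow(146697187010, Rational(1, 2))), -1) = Mul(Rational(1, 7471970), Pow(146697187010, Rational(1, 2)))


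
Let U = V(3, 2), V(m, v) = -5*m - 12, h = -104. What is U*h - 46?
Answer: 2762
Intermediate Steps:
V(m, v) = -12 - 5*m
U = -27 (U = -12 - 5*3 = -12 - 15 = -27)
U*h - 46 = -27*(-104) - 46 = 2808 - 46 = 2762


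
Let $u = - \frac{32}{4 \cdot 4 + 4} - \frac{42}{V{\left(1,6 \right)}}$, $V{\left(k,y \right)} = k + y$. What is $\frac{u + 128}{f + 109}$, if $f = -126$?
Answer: $- \frac{602}{85} \approx -7.0824$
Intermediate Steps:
$u = - \frac{38}{5}$ ($u = - \frac{32}{4 \cdot 4 + 4} - \frac{42}{1 + 6} = - \frac{32}{16 + 4} - \frac{42}{7} = - \frac{32}{20} - 6 = \left(-32\right) \frac{1}{20} - 6 = - \frac{8}{5} - 6 = - \frac{38}{5} \approx -7.6$)
$\frac{u + 128}{f + 109} = \frac{- \frac{38}{5} + 128}{-126 + 109} = \frac{602}{5 \left(-17\right)} = \frac{602}{5} \left(- \frac{1}{17}\right) = - \frac{602}{85}$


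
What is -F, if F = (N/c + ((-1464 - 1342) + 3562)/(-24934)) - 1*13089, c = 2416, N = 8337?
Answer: 56305888011/4302896 ≈ 13086.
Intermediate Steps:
F = -56305888011/4302896 (F = (8337/2416 + ((-1464 - 1342) + 3562)/(-24934)) - 1*13089 = (8337*(1/2416) + (-2806 + 3562)*(-1/24934)) - 13089 = (8337/2416 + 756*(-1/24934)) - 13089 = (8337/2416 - 54/1781) - 13089 = 14717733/4302896 - 13089 = -56305888011/4302896 ≈ -13086.)
-F = -1*(-56305888011/4302896) = 56305888011/4302896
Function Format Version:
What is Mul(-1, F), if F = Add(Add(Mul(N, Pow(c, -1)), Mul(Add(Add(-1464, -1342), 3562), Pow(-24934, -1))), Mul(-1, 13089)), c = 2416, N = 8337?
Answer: Rational(56305888011, 4302896) ≈ 13086.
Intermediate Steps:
F = Rational(-56305888011, 4302896) (F = Add(Add(Mul(8337, Pow(2416, -1)), Mul(Add(Add(-1464, -1342), 3562), Pow(-24934, -1))), Mul(-1, 13089)) = Add(Add(Mul(8337, Rational(1, 2416)), Mul(Add(-2806, 3562), Rational(-1, 24934))), -13089) = Add(Add(Rational(8337, 2416), Mul(756, Rational(-1, 24934))), -13089) = Add(Add(Rational(8337, 2416), Rational(-54, 1781)), -13089) = Add(Rational(14717733, 4302896), -13089) = Rational(-56305888011, 4302896) ≈ -13086.)
Mul(-1, F) = Mul(-1, Rational(-56305888011, 4302896)) = Rational(56305888011, 4302896)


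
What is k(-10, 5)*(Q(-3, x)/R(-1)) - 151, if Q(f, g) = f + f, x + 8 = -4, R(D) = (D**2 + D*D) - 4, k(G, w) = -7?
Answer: -172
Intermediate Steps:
R(D) = -4 + 2*D**2 (R(D) = (D**2 + D**2) - 4 = 2*D**2 - 4 = -4 + 2*D**2)
x = -12 (x = -8 - 4 = -12)
Q(f, g) = 2*f
k(-10, 5)*(Q(-3, x)/R(-1)) - 151 = -7*2*(-3)/(-4 + 2*(-1)**2) - 151 = -(-42)/(-4 + 2*1) - 151 = -(-42)/(-4 + 2) - 151 = -(-42)/(-2) - 151 = -(-42)*(-1)/2 - 151 = -7*3 - 151 = -21 - 151 = -172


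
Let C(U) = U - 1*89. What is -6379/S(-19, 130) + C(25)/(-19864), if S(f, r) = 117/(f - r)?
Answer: 181540033/22347 ≈ 8123.7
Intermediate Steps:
C(U) = -89 + U (C(U) = U - 89 = -89 + U)
-6379/S(-19, 130) + C(25)/(-19864) = -6379/(117/(-19 - 1*130)) + (-89 + 25)/(-19864) = -6379/(117/(-19 - 130)) - 64*(-1/19864) = -6379/(117/(-149)) + 8/2483 = -6379/(117*(-1/149)) + 8/2483 = -6379/(-117/149) + 8/2483 = -6379*(-149/117) + 8/2483 = 950471/117 + 8/2483 = 181540033/22347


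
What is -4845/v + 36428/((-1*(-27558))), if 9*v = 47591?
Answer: 265989179/655756389 ≈ 0.40562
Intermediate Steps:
v = 47591/9 (v = (1/9)*47591 = 47591/9 ≈ 5287.9)
-4845/v + 36428/((-1*(-27558))) = -4845/47591/9 + 36428/((-1*(-27558))) = -4845*9/47591 + 36428/27558 = -43605/47591 + 36428*(1/27558) = -43605/47591 + 18214/13779 = 265989179/655756389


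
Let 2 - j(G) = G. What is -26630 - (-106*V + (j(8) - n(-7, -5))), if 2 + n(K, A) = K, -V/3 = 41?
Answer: -39671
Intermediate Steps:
V = -123 (V = -3*41 = -123)
n(K, A) = -2 + K
j(G) = 2 - G
-26630 - (-106*V + (j(8) - n(-7, -5))) = -26630 - (-106*(-123) + ((2 - 1*8) - (-2 - 7))) = -26630 - (13038 + ((2 - 8) - 1*(-9))) = -26630 - (13038 + (-6 + 9)) = -26630 - (13038 + 3) = -26630 - 1*13041 = -26630 - 13041 = -39671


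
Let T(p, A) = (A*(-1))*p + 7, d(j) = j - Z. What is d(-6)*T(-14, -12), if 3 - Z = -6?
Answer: 2415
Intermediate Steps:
Z = 9 (Z = 3 - 1*(-6) = 3 + 6 = 9)
d(j) = -9 + j (d(j) = j - 1*9 = j - 9 = -9 + j)
T(p, A) = 7 - A*p (T(p, A) = (-A)*p + 7 = -A*p + 7 = 7 - A*p)
d(-6)*T(-14, -12) = (-9 - 6)*(7 - 1*(-12)*(-14)) = -15*(7 - 168) = -15*(-161) = 2415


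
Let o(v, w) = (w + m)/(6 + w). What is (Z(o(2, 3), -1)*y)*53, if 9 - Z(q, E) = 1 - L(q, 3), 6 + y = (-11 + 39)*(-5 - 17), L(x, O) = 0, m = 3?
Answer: -263728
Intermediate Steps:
o(v, w) = (3 + w)/(6 + w) (o(v, w) = (w + 3)/(6 + w) = (3 + w)/(6 + w))
y = -622 (y = -6 + (-11 + 39)*(-5 - 17) = -6 + 28*(-22) = -6 - 616 = -622)
Z(q, E) = 8 (Z(q, E) = 9 - (1 - 1*0) = 9 - (1 + 0) = 9 - 1*1 = 9 - 1 = 8)
(Z(o(2, 3), -1)*y)*53 = (8*(-622))*53 = -4976*53 = -263728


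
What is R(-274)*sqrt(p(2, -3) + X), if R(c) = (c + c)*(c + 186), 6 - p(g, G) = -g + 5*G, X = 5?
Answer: 96448*sqrt(7) ≈ 2.5518e+5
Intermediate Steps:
p(g, G) = 6 + g - 5*G (p(g, G) = 6 - (-g + 5*G) = 6 + (g - 5*G) = 6 + g - 5*G)
R(c) = 2*c*(186 + c) (R(c) = (2*c)*(186 + c) = 2*c*(186 + c))
R(-274)*sqrt(p(2, -3) + X) = (2*(-274)*(186 - 274))*sqrt((6 + 2 - 5*(-3)) + 5) = (2*(-274)*(-88))*sqrt((6 + 2 + 15) + 5) = 48224*sqrt(23 + 5) = 48224*sqrt(28) = 48224*(2*sqrt(7)) = 96448*sqrt(7)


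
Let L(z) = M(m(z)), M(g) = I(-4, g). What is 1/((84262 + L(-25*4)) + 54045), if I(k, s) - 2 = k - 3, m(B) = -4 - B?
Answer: 1/138302 ≈ 7.2306e-6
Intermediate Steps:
I(k, s) = -1 + k (I(k, s) = 2 + (k - 3) = 2 + (-3 + k) = -1 + k)
M(g) = -5 (M(g) = -1 - 4 = -5)
L(z) = -5
1/((84262 + L(-25*4)) + 54045) = 1/((84262 - 5) + 54045) = 1/(84257 + 54045) = 1/138302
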